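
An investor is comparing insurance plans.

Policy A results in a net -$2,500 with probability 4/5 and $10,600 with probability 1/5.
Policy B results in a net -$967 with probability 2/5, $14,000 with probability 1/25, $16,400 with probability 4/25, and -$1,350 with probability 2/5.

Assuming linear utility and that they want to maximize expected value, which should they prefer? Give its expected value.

Policy B ($2,257.20)

Policy A = 4/5 × (-2500) + 1/5 × 10600 = -2000 + 2120 = 120
Policy B = 2/5 × (-967) + 1/25 × 14000 + 4/25 × 16400 + 2/5 × (-1350) = -386.8 + 560 + 2624 − 540 = 2257.2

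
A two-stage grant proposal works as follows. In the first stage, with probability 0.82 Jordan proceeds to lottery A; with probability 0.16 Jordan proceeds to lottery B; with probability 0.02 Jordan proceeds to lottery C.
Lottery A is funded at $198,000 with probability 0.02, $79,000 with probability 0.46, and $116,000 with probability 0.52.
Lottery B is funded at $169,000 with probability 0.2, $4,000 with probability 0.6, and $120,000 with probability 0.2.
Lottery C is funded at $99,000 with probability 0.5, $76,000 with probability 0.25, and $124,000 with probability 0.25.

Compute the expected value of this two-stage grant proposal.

EV(A) = 0.02 × 198000 + 0.46 × 79000 + 0.52 × 116000 = 3960 + 36340 + 60320 = 100620
EV(B) = 0.2 × 169000 + 0.6 × 4000 + 0.2 × 120000 = 33800 + 2400 + 24000 = 60200
EV(C) = 0.5 × 99000 + 0.25 × 76000 + 0.25 × 124000 = 49500 + 19000 + 31000 = 99500
Overall = 0.82 × 100620 + 0.16 × 60200 + 0.02 × 99500 = 82508.4 + 9632 + 1990 = 94130.4

$94,130.40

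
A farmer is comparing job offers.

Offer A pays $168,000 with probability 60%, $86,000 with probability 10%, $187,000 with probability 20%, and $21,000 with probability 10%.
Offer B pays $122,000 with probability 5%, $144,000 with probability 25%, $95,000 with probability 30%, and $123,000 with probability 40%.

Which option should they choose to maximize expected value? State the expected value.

Offer A ($148,900)

Offer A = 0.6 × 168000 + 0.1 × 86000 + 0.2 × 187000 + 0.1 × 21000 = 100800 + 8600 + 37400 + 2100 = 148900
Offer B = 0.05 × 122000 + 0.25 × 144000 + 0.3 × 95000 + 0.4 × 123000 = 6100 + 36000 + 28500 + 49200 = 119800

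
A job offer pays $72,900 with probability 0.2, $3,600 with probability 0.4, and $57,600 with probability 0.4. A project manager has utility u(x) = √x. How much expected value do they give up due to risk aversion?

E[u] = 0.2·√72900 + 0.4·√3600 + 0.4·√57600 = 0.2·270 + 0.4·60 + 0.4·240 = 174
CE = (174)² = 30276
Risk premium = EV − CE = 39060 − 30276 = 8784

$8,784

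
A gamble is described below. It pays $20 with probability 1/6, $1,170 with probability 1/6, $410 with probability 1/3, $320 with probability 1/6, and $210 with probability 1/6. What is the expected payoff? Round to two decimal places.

EV = 1/6 × 20 + 1/6 × 1170 + 1/3 × 410 + 1/6 × 320 + 1/6 × 210 = 3.3333 + 195 + 136.6667 + 53.3333 + 35 = 423.3333

$423.33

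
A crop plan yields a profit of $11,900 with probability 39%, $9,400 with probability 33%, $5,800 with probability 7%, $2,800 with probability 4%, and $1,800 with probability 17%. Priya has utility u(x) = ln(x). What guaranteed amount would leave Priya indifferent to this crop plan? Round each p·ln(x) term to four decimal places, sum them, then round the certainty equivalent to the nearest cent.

E[u] = 0.39·ln(11900) + 0.33·ln(9400) + 0.07·ln(5800) + 0.04·ln(2800) + 0.17·ln(1800) = 3.6599 + 3.0190 + 0.6066 + 0.3175 + 1.2742 = 8.8772
CE = e^8.8772 ≈ 7166.70

$7,166.70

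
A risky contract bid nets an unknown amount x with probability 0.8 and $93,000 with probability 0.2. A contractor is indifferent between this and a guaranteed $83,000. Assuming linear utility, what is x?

0.8·x + 0.2·93000 = 83000
0.8·x = 83000 − 18600 = 64400
x = 64400 / 0.8 = 80500

x = $80,500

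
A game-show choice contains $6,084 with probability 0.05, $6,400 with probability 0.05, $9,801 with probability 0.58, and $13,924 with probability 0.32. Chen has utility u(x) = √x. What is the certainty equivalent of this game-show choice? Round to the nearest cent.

E[u] = 0.05·√6084 + 0.05·√6400 + 0.58·√9801 + 0.32·√13924 = 0.05·78 + 0.05·80 + 0.58·99 + 0.32·118 = 103.08
CE = (103.08)² = 10625.4864

$10,625.49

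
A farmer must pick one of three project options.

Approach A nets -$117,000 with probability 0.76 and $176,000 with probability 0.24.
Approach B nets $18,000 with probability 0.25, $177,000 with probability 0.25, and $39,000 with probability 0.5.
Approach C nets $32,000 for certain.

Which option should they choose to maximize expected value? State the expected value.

Approach B ($68,250)

Approach A = 0.76 × (-117000) + 0.24 × 176000 = -88920 + 42240 = -46680
Approach B = 0.25 × 18000 + 0.25 × 177000 + 0.5 × 39000 = 4500 + 44250 + 19500 = 68250
Approach C: 32000 (certain)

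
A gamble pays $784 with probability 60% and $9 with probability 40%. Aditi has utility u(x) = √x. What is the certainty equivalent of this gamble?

$324

E[u] = 0.6·√784 + 0.4·√9 = 0.6·28 + 0.4·3 = 18
CE = (18)² = 324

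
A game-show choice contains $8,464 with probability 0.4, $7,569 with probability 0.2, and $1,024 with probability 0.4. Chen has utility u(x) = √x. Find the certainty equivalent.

E[u] = 0.4·√8464 + 0.2·√7569 + 0.4·√1024 = 0.4·92 + 0.2·87 + 0.4·32 = 67
CE = (67)² = 4489

$4,489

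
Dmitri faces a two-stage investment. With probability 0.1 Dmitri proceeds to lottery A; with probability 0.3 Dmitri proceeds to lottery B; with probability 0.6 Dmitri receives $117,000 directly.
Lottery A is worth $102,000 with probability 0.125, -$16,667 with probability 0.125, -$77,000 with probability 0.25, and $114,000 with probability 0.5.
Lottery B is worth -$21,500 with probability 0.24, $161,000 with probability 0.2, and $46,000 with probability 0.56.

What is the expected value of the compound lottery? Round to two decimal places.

$90,881.66

EV(A) = 0.125 × 102000 + 0.125 × (-16667) + 0.25 × (-77000) + 0.5 × 114000 = 12750 − 2083.375 − 19250 + 57000 = 48416.625
EV(B) = 0.24 × (-21500) + 0.2 × 161000 + 0.56 × 46000 = -5160 + 32200 + 25760 = 52800
Branch C: 117000 (certain)
Overall = 0.1 × 48416.625 + 0.3 × 52800 + 0.6 × 117000 = 4841.6625 + 15840 + 70200 = 90881.6625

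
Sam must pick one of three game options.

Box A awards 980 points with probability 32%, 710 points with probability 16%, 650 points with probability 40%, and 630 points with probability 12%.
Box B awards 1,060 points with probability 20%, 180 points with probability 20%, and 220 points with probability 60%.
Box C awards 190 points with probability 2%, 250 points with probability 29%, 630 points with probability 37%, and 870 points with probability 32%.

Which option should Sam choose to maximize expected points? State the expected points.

Box A = 0.32 × 980 + 0.16 × 710 + 0.4 × 650 + 0.12 × 630 = 313.6 + 113.6 + 260 + 75.6 = 762.8
Box B = 0.2 × 1060 + 0.2 × 180 + 0.6 × 220 = 212 + 36 + 132 = 380
Box C = 0.02 × 190 + 0.29 × 250 + 0.37 × 630 + 0.32 × 870 = 3.8 + 72.5 + 233.1 + 278.4 = 587.8

Box A (762.8 points)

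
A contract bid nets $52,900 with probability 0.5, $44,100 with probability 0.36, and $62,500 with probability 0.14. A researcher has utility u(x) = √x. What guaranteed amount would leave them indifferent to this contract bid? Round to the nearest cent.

$50,895.36

E[u] = 0.5·√52900 + 0.36·√44100 + 0.14·√62500 = 0.5·230 + 0.36·210 + 0.14·250 = 225.6
CE = (225.6)² = 50895.36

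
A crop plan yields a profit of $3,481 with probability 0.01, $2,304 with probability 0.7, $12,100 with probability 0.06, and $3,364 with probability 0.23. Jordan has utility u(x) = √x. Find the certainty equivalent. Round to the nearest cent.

$2,930.06

E[u] = 0.01·√3481 + 0.7·√2304 + 0.06·√12100 + 0.23·√3364 = 0.01·59 + 0.7·48 + 0.06·110 + 0.23·58 = 54.13
CE = (54.13)² = 2930.0569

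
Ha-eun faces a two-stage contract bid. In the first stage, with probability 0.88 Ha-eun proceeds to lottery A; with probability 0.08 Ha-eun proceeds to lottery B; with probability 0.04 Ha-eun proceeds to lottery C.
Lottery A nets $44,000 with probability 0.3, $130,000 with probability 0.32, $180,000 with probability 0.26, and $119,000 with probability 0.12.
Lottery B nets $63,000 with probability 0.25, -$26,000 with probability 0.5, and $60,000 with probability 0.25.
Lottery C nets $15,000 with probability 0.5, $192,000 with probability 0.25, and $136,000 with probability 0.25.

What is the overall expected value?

EV(A) = 0.3 × 44000 + 0.32 × 130000 + 0.26 × 180000 + 0.12 × 119000 = 13200 + 41600 + 46800 + 14280 = 115880
EV(B) = 0.25 × 63000 + 0.5 × (-26000) + 0.25 × 60000 = 15750 − 13000 + 15000 = 17750
EV(C) = 0.5 × 15000 + 0.25 × 192000 + 0.25 × 136000 = 7500 + 48000 + 34000 = 89500
Overall = 0.88 × 115880 + 0.08 × 17750 + 0.04 × 89500 = 101974.4 + 1420 + 3580 = 106974.4

$106,974.40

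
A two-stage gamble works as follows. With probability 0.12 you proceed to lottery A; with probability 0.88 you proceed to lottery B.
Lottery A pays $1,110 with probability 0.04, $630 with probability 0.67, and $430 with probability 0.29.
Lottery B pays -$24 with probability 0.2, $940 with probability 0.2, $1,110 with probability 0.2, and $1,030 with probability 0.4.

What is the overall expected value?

EV(A) = 0.04 × 1110 + 0.67 × 630 + 0.29 × 430 = 44.4 + 422.1 + 124.7 = 591.2
EV(B) = 0.2 × (-24) + 0.2 × 940 + 0.2 × 1110 + 0.4 × 1030 = -4.8 + 188 + 222 + 412 = 817.2
Overall = 0.12 × 591.2 + 0.88 × 817.2 = 70.944 + 719.136 = 790.08

$790.08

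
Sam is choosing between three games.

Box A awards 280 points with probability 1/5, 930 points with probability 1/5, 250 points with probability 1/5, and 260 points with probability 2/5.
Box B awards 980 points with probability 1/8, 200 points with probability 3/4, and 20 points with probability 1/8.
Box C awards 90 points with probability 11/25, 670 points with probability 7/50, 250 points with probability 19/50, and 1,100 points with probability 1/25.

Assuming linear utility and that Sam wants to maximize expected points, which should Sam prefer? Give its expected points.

Box A (396 points)

Box A = 1/5 × 280 + 1/5 × 930 + 1/5 × 250 + 2/5 × 260 = 56 + 186 + 50 + 104 = 396
Box B = 1/8 × 980 + 3/4 × 200 + 1/8 × 20 = 122.5 + 150 + 2.5 = 275
Box C = 11/25 × 90 + 7/50 × 670 + 19/50 × 250 + 1/25 × 1100 = 39.6 + 93.8 + 95 + 44 = 272.4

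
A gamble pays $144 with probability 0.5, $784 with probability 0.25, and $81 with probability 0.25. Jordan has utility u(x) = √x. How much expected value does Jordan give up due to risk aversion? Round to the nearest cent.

$55.69

E[u] = 0.5·√144 + 0.25·√784 + 0.25·√81 = 0.5·12 + 0.25·28 + 0.25·9 = 15.25
CE = (15.25)² = 232.5625
Risk premium = EV − CE = 288.25 − 232.5625 = 55.6875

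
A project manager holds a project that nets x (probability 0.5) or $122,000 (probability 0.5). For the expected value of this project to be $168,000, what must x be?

0.5·x + 0.5·122000 = 168000
0.5·x = 168000 − 61000 = 107000
x = 107000 / 0.5 = 214000

x = $214,000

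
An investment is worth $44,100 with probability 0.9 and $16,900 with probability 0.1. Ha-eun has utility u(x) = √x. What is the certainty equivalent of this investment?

E[u] = 0.9·√44100 + 0.1·√16900 = 0.9·210 + 0.1·130 = 202
CE = (202)² = 40804

$40,804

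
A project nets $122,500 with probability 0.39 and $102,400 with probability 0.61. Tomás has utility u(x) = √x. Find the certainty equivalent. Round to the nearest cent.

E[u] = 0.39·√122500 + 0.61·√102400 = 0.39·350 + 0.61·320 = 331.7
CE = (331.7)² = 110024.89

$110,024.89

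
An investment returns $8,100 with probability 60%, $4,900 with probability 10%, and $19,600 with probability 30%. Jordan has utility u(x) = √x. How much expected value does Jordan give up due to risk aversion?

E[u] = 0.6·√8100 + 0.1·√4900 + 0.3·√19600 = 0.6·90 + 0.1·70 + 0.3·140 = 103
CE = (103)² = 10609
Risk premium = EV − CE = 11230 − 10609 = 621

$621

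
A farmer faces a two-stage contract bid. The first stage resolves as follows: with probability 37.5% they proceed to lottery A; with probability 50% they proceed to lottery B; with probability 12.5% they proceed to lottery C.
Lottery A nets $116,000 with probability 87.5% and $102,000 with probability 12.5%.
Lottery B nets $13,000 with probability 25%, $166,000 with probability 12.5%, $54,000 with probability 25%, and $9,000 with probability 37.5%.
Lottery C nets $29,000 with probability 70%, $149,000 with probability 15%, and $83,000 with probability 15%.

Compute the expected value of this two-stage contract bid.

$70,168.75

EV(A) = 0.875 × 116000 + 0.125 × 102000 = 101500 + 12750 = 114250
EV(B) = 0.25 × 13000 + 0.125 × 166000 + 0.25 × 54000 + 0.375 × 9000 = 3250 + 20750 + 13500 + 3375 = 40875
EV(C) = 0.7 × 29000 + 0.15 × 149000 + 0.15 × 83000 = 20300 + 22350 + 12450 = 55100
Overall = 0.375 × 114250 + 0.5 × 40875 + 0.125 × 55100 = 42843.75 + 20437.5 + 6887.5 = 70168.75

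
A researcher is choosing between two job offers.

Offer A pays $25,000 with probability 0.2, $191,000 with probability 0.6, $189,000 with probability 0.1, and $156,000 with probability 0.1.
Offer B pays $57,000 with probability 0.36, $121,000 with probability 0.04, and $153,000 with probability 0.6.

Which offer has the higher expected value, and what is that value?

Offer A ($154,100)

Offer A = 0.2 × 25000 + 0.6 × 191000 + 0.1 × 189000 + 0.1 × 156000 = 5000 + 114600 + 18900 + 15600 = 154100
Offer B = 0.36 × 57000 + 0.04 × 121000 + 0.6 × 153000 = 20520 + 4840 + 91800 = 117160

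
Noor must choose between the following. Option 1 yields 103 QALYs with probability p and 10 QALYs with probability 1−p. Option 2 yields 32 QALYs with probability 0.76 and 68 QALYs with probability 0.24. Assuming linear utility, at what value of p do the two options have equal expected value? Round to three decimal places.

p = 0.329

EV(Option 2) = 0.76 × 32 + 0.24 × 68 = 24.32 + 16.32 = 40.64
p·103 + (1−p)·10 = 40.64
93p + 10 = 40.64
p = (40.64 − 10) / 93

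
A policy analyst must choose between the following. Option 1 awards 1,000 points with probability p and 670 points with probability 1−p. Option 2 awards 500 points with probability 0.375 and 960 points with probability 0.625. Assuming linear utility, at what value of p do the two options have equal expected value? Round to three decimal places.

p = 0.356

EV(Option 2) = 0.375 × 500 + 0.625 × 960 = 187.5 + 600 = 787.5
p·1000 + (1−p)·670 = 787.5
330p + 670 = 787.5
p = (787.5 − 670) / 330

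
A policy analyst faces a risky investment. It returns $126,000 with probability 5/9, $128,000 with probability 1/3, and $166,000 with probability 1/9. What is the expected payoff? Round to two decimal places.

$131,111.11

EV = 5/9 × 126000 + 1/3 × 128000 + 1/9 × 166000 = 70000 + 42666.6667 + 18444.4444 = 131111.1111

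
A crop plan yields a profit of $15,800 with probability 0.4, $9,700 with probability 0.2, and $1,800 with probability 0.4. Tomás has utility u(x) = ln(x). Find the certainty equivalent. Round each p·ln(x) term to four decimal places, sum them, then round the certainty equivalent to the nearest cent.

E[u] = 0.4·ln(15800) + 0.2·ln(9700) + 0.4·ln(1800) = 3.8671 + 1.8360 + 2.9982 = 8.7013
CE = e^8.7013 ≈ 6010.72

$6,010.72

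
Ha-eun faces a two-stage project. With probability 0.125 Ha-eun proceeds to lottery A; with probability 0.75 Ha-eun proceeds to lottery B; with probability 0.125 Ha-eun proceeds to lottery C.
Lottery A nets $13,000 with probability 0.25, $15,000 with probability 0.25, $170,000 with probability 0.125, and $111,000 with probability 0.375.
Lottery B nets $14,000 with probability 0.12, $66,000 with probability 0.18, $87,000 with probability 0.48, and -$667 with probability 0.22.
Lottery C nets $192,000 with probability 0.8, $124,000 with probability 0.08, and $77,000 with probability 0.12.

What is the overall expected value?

$71,709.32

EV(A) = 0.25 × 13000 + 0.25 × 15000 + 0.125 × 170000 + 0.375 × 111000 = 3250 + 3750 + 21250 + 41625 = 69875
EV(B) = 0.12 × 14000 + 0.18 × 66000 + 0.48 × 87000 + 0.22 × (-667) = 1680 + 11880 + 41760 − 146.74 = 55173.26
EV(C) = 0.8 × 192000 + 0.08 × 124000 + 0.12 × 77000 = 153600 + 9920 + 9240 = 172760
Overall = 0.125 × 69875 + 0.75 × 55173.26 + 0.125 × 172760 = 8734.375 + 41379.945 + 21595 = 71709.32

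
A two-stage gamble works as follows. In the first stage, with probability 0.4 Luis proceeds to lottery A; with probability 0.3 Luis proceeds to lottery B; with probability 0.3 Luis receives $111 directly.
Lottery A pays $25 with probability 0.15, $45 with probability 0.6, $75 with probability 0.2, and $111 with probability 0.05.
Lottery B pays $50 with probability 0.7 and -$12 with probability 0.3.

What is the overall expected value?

EV(A) = 0.15 × 25 + 0.6 × 45 + 0.2 × 75 + 0.05 × 111 = 3.75 + 27 + 15 + 5.55 = 51.3
EV(B) = 0.7 × 50 + 0.3 × (-12) = 35 − 3.6 = 31.4
Branch C: 111 (certain)
Overall = 0.4 × 51.3 + 0.3 × 31.4 + 0.3 × 111 = 20.52 + 9.42 + 33.3 = 63.24

$63.24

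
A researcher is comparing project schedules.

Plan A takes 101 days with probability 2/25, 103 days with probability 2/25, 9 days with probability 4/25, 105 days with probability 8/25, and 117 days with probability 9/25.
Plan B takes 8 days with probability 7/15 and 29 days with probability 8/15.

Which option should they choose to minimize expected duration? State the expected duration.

Plan B (19.2 days)

Plan A = 2/25 × 101 + 2/25 × 103 + 4/25 × 9 + 8/25 × 105 + 9/25 × 117 = 8.08 + 8.24 + 1.44 + 33.6 + 42.12 = 93.48
Plan B = 7/15 × 8 + 8/15 × 29 = 3.7333 + 15.4667 = 19.2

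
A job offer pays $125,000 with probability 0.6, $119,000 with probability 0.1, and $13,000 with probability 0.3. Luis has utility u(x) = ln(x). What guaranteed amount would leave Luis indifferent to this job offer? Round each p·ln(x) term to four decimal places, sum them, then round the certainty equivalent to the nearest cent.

$63,076.28

E[u] = 0.6·ln(125000) + 0.1·ln(119000) + 0.3·ln(13000) = 7.0416 + 1.1687 + 2.8418 = 11.0521
CE = e^11.0521 ≈ 63076.28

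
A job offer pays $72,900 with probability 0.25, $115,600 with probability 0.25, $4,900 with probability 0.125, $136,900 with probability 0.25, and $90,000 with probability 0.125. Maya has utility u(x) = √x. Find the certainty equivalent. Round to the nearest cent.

$84,826.56

E[u] = 0.25·√72900 + 0.25·√115600 + 0.125·√4900 + 0.25·√136900 + 0.125·√90000 = 0.25·270 + 0.25·340 + 0.125·70 + 0.25·370 + 0.125·300 = 291.25
CE = (291.25)² = 84826.5625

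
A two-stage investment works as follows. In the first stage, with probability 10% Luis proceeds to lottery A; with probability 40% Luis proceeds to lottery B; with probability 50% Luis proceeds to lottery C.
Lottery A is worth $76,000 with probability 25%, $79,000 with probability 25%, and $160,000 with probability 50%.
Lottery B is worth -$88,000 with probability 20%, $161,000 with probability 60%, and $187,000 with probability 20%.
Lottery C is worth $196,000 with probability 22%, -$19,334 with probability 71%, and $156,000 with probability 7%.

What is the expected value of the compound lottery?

$78,591.43

EV(A) = 0.25 × 76000 + 0.25 × 79000 + 0.5 × 160000 = 19000 + 19750 + 80000 = 118750
EV(B) = 0.2 × (-88000) + 0.6 × 161000 + 0.2 × 187000 = -17600 + 96600 + 37400 = 116400
EV(C) = 0.22 × 196000 + 0.71 × (-19334) + 0.07 × 156000 = 43120 − 13727.14 + 10920 = 40312.86
Overall = 0.1 × 118750 + 0.4 × 116400 + 0.5 × 40312.86 = 11875 + 46560 + 20156.43 = 78591.43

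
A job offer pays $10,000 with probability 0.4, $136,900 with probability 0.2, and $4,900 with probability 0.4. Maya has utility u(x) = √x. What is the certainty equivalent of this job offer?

$20,164

E[u] = 0.4·√10000 + 0.2·√136900 + 0.4·√4900 = 0.4·100 + 0.2·370 + 0.4·70 = 142
CE = (142)² = 20164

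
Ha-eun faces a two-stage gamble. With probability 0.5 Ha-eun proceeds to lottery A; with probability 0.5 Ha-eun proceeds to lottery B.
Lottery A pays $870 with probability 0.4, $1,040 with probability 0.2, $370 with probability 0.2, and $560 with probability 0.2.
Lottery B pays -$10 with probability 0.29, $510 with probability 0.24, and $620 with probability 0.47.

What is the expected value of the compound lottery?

EV(A) = 0.4 × 870 + 0.2 × 1040 + 0.2 × 370 + 0.2 × 560 = 348 + 208 + 74 + 112 = 742
EV(B) = 0.29 × (-10) + 0.24 × 510 + 0.47 × 620 = -2.9 + 122.4 + 291.4 = 410.9
Overall = 0.5 × 742 + 0.5 × 410.9 = 371 + 205.45 = 576.45

$576.45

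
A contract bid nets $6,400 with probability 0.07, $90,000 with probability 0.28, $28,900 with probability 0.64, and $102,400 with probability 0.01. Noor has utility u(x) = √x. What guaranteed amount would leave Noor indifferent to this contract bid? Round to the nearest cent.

$40,642.56

E[u] = 0.07·√6400 + 0.28·√90000 + 0.64·√28900 + 0.01·√102400 = 0.07·80 + 0.28·300 + 0.64·170 + 0.01·320 = 201.6
CE = (201.6)² = 40642.56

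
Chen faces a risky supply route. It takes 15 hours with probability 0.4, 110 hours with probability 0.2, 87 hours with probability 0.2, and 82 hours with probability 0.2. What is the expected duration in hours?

61.8 hours

EV = 0.4 × 15 + 0.2 × 110 + 0.2 × 87 + 0.2 × 82 = 6 + 22 + 17.4 + 16.4 = 61.8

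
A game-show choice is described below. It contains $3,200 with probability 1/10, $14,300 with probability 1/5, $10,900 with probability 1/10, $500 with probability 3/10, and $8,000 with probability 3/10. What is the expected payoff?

$6,820

EV = 1/10 × 3200 + 1/5 × 14300 + 1/10 × 10900 + 3/10 × 500 + 3/10 × 8000 = 320 + 2860 + 1090 + 150 + 2400 = 6820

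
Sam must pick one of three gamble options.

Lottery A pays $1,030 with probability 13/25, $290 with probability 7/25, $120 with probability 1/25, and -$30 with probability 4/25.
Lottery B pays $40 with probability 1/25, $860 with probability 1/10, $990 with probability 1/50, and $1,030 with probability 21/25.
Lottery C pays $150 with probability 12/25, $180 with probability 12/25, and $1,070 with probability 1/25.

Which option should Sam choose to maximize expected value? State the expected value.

Lottery B ($972.60)

Lottery A = 13/25 × 1030 + 7/25 × 290 + 1/25 × 120 + 4/25 × (-30) = 535.6 + 81.2 + 4.8 − 4.8 = 616.8
Lottery B = 1/25 × 40 + 1/10 × 860 + 1/50 × 990 + 21/25 × 1030 = 1.6 + 86 + 19.8 + 865.2 = 972.6
Lottery C = 12/25 × 150 + 12/25 × 180 + 1/25 × 1070 = 72 + 86.4 + 42.8 = 201.2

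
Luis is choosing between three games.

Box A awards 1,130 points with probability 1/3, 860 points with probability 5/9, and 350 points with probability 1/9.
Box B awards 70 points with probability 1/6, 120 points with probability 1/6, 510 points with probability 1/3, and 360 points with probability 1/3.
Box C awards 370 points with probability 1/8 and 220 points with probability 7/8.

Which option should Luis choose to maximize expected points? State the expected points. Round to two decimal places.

Box A (893.33 points)

Box A = 1/3 × 1130 + 5/9 × 860 + 1/9 × 350 = 376.6667 + 477.7778 + 38.8889 = 893.3333
Box B = 1/6 × 70 + 1/6 × 120 + 1/3 × 510 + 1/3 × 360 = 11.6667 + 20 + 170 + 120 = 321.6667
Box C = 1/8 × 370 + 7/8 × 220 = 46.25 + 192.5 = 238.75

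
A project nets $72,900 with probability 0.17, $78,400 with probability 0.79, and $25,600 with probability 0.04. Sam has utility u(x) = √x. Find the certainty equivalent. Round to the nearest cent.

$74,802.25

E[u] = 0.17·√72900 + 0.79·√78400 + 0.04·√25600 = 0.17·270 + 0.79·280 + 0.04·160 = 273.5
CE = (273.5)² = 74802.25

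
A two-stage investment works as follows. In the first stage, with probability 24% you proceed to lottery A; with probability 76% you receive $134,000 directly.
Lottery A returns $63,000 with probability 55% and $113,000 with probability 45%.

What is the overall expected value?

EV(A) = 0.55 × 63000 + 0.45 × 113000 = 34650 + 50850 = 85500
Branch B: 134000 (certain)
Overall = 0.24 × 85500 + 0.76 × 134000 = 20520 + 101840 = 122360

$122,360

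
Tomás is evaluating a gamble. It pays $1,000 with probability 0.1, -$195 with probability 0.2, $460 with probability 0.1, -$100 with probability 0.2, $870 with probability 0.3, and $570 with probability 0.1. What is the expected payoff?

$405

EV = 0.1 × 1000 + 0.2 × (-195) + 0.1 × 460 + 0.2 × (-100) + 0.3 × 870 + 0.1 × 570 = 100 − 39 + 46 − 20 + 261 + 57 = 405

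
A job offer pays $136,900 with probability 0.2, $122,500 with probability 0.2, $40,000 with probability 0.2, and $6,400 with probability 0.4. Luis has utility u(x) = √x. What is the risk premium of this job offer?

E[u] = 0.2·√136900 + 0.2·√122500 + 0.2·√40000 + 0.4·√6400 = 0.2·370 + 0.2·350 + 0.2·200 + 0.4·80 = 216
CE = (216)² = 46656
Risk premium = EV − CE = 62440 − 46656 = 15784

$15,784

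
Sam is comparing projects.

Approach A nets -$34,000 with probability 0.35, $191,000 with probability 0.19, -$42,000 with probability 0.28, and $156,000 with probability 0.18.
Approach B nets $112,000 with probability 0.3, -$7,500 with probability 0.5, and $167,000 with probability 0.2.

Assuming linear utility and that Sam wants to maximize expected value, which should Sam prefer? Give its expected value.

Approach B ($63,250)

Approach A = 0.35 × (-34000) + 0.19 × 191000 + 0.28 × (-42000) + 0.18 × 156000 = -11900 + 36290 − 11760 + 28080 = 40710
Approach B = 0.3 × 112000 + 0.5 × (-7500) + 0.2 × 167000 = 33600 − 3750 + 33400 = 63250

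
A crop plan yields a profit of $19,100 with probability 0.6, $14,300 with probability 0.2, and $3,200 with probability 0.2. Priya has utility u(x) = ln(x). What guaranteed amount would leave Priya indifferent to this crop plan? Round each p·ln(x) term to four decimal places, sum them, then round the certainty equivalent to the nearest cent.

$12,610.69

E[u] = 0.6·ln(19100) + 0.2·ln(14300) + 0.2·ln(3200) = 5.9145 + 1.9136 + 1.6142 = 9.4423
CE = e^9.4423 ≈ 12610.69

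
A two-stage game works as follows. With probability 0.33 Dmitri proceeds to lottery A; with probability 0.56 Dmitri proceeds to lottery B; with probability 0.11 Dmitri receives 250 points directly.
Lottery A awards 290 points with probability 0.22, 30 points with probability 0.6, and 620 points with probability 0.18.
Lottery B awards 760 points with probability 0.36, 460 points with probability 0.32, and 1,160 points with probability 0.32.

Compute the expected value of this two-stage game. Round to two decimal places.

EV(A) = 0.22 × 290 + 0.6 × 30 + 0.18 × 620 = 63.8 + 18 + 111.6 = 193.4
EV(B) = 0.36 × 760 + 0.32 × 460 + 0.32 × 1160 = 273.6 + 147.2 + 371.2 = 792
Branch C: 250 (certain)
Overall = 0.33 × 193.4 + 0.56 × 792 + 0.11 × 250 = 63.822 + 443.52 + 27.5 = 534.842

534.84 points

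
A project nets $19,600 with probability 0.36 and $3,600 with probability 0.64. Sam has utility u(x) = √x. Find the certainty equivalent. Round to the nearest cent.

E[u] = 0.36·√19600 + 0.64·√3600 = 0.36·140 + 0.64·60 = 88.8
CE = (88.8)² = 7885.44

$7,885.44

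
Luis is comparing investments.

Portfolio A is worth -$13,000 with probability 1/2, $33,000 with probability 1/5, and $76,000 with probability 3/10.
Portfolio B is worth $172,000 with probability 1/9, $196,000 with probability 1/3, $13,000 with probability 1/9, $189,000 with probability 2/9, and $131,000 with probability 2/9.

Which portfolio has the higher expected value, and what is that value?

Portfolio A = 1/2 × (-13000) + 1/5 × 33000 + 3/10 × 76000 = -6500 + 6600 + 22800 = 22900
Portfolio B = 1/9 × 172000 + 1/3 × 196000 + 1/9 × 13000 + 2/9 × 189000 + 2/9 × 131000 = 19111.1111 + 65333.3333 + 1444.4444 + 42000 + 29111.1111 = 157000

Portfolio B ($157,000)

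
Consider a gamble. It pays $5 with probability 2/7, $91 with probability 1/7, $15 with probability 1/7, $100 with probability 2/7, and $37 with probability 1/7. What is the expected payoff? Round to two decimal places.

EV = 2/7 × 5 + 1/7 × 91 + 1/7 × 15 + 2/7 × 100 + 1/7 × 37 = 1.4286 + 13 + 2.1429 + 28.5714 + 5.2857 = 50.4286

$50.43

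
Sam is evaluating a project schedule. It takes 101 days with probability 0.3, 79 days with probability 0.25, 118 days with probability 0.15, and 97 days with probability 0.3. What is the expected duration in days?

96.85 days

EV = 0.3 × 101 + 0.25 × 79 + 0.15 × 118 + 0.3 × 97 = 30.3 + 19.75 + 17.7 + 29.1 = 96.85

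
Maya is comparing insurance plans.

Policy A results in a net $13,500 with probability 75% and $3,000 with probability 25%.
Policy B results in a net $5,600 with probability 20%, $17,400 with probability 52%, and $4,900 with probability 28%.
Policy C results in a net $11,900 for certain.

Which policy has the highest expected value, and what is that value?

Policy C ($11,900)

Policy A = 0.75 × 13500 + 0.25 × 3000 = 10125 + 750 = 10875
Policy B = 0.2 × 5600 + 0.52 × 17400 + 0.28 × 4900 = 1120 + 9048 + 1372 = 11540
Policy C: 11900 (certain)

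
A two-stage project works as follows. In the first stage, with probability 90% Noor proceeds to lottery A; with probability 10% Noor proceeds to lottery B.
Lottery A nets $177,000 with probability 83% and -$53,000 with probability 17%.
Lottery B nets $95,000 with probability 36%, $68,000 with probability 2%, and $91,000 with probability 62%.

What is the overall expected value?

$133,308

EV(A) = 0.83 × 177000 + 0.17 × (-53000) = 146910 − 9010 = 137900
EV(B) = 0.36 × 95000 + 0.02 × 68000 + 0.62 × 91000 = 34200 + 1360 + 56420 = 91980
Overall = 0.9 × 137900 + 0.1 × 91980 = 124110 + 9198 = 133308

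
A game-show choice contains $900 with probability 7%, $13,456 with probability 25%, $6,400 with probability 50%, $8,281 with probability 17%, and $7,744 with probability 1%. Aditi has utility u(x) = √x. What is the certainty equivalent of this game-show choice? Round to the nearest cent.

$7,647.50

E[u] = 0.07·√900 + 0.25·√13456 + 0.5·√6400 + 0.17·√8281 + 0.01·√7744 = 0.07·30 + 0.25·116 + 0.5·80 + 0.17·91 + 0.01·88 = 87.45
CE = (87.45)² = 7647.5025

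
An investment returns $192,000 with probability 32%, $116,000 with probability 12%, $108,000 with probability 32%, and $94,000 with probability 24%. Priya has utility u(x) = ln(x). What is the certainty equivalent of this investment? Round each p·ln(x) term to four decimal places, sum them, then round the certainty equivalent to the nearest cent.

$126,677.53

E[u] = 0.32·ln(192000) + 0.12·ln(116000) + 0.32·ln(108000) + 0.24·ln(94000) = 3.8929 + 1.3994 + 3.7088 + 2.7483 = 11.7494
CE = e^11.7494 ≈ 126677.53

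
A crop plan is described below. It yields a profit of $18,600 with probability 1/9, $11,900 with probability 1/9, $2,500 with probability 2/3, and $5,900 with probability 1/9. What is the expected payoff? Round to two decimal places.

$5,711.11

EV = 1/9 × 18600 + 1/9 × 11900 + 2/3 × 2500 + 1/9 × 5900 = 2066.6667 + 1322.2222 + 1666.6667 + 655.5556 = 5711.1111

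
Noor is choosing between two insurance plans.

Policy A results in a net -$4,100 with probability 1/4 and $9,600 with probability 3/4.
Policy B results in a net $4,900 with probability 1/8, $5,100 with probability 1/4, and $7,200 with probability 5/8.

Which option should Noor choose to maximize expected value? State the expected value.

Policy B ($6,387.50)

Policy A = 1/4 × (-4100) + 3/4 × 9600 = -1025 + 7200 = 6175
Policy B = 1/8 × 4900 + 1/4 × 5100 + 5/8 × 7200 = 612.5 + 1275 + 4500 = 6387.5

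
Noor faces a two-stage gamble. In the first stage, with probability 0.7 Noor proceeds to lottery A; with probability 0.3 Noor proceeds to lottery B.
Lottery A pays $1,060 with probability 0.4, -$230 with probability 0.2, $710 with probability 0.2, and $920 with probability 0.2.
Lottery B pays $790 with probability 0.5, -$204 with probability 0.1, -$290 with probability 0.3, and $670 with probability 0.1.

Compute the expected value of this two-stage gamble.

EV(A) = 0.4 × 1060 + 0.2 × (-230) + 0.2 × 710 + 0.2 × 920 = 424 − 46 + 142 + 184 = 704
EV(B) = 0.5 × 790 + 0.1 × (-204) + 0.3 × (-290) + 0.1 × 670 = 395 − 20.4 − 87 + 67 = 354.6
Overall = 0.7 × 704 + 0.3 × 354.6 = 492.8 + 106.38 = 599.18

$599.18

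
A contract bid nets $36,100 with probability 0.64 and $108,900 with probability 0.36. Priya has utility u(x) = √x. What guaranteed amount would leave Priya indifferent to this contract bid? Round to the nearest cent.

E[u] = 0.64·√36100 + 0.36·√108900 = 0.64·190 + 0.36·330 = 240.4
CE = (240.4)² = 57792.16

$57,792.16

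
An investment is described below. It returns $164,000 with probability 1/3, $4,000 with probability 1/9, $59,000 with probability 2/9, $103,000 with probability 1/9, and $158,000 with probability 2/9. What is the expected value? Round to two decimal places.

$114,777.78

EV = 1/3 × 164000 + 1/9 × 4000 + 2/9 × 59000 + 1/9 × 103000 + 2/9 × 158000 = 54666.6667 + 444.4444 + 13111.1111 + 11444.4444 + 35111.1111 = 114777.7778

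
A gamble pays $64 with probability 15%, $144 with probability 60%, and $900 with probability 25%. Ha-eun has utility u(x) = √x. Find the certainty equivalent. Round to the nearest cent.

E[u] = 0.15·√64 + 0.6·√144 + 0.25·√900 = 0.15·8 + 0.6·12 + 0.25·30 = 15.9
CE = (15.9)² = 252.81

$252.81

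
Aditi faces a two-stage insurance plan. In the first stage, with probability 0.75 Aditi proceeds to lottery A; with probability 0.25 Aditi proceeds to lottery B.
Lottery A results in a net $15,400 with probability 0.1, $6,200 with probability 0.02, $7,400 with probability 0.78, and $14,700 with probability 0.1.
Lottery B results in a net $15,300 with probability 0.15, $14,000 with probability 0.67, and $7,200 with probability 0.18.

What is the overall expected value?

$9,922.25

EV(A) = 0.1 × 15400 + 0.02 × 6200 + 0.78 × 7400 + 0.1 × 14700 = 1540 + 124 + 5772 + 1470 = 8906
EV(B) = 0.15 × 15300 + 0.67 × 14000 + 0.18 × 7200 = 2295 + 9380 + 1296 = 12971
Overall = 0.75 × 8906 + 0.25 × 12971 = 6679.5 + 3242.75 = 9922.25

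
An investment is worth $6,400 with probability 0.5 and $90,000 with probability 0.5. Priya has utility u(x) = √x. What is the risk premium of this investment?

E[u] = 0.5·√6400 + 0.5·√90000 = 0.5·80 + 0.5·300 = 190
CE = (190)² = 36100
Risk premium = EV − CE = 48200 − 36100 = 12100

$12,100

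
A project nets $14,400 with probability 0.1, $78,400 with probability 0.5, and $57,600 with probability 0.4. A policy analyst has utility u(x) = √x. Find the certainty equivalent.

$61,504

E[u] = 0.1·√14400 + 0.5·√78400 + 0.4·√57600 = 0.1·120 + 0.5·280 + 0.4·240 = 248
CE = (248)² = 61504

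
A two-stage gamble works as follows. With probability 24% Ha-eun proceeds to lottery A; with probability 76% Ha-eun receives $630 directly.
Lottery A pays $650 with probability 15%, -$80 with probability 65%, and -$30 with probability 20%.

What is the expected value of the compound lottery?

$488.28

EV(A) = 0.15 × 650 + 0.65 × (-80) + 0.2 × (-30) = 97.5 − 52 − 6 = 39.5
Branch B: 630 (certain)
Overall = 0.24 × 39.5 + 0.76 × 630 = 9.48 + 478.8 = 488.28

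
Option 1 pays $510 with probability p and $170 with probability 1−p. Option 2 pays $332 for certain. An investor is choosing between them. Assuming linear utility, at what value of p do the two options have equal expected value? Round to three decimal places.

p·510 + (1−p)·170 = 332
340p + 170 = 332
p = (332 − 170) / 340

p = 0.476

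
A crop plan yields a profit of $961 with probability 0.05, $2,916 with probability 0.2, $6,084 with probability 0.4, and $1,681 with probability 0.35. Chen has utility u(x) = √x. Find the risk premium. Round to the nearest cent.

$300.79

E[u] = 0.05·√961 + 0.2·√2916 + 0.4·√6084 + 0.35·√1681 = 0.05·31 + 0.2·54 + 0.4·78 + 0.35·41 = 57.9
CE = (57.9)² = 3352.41
Risk premium = EV − CE = 3653.2 − 3352.41 = 300.79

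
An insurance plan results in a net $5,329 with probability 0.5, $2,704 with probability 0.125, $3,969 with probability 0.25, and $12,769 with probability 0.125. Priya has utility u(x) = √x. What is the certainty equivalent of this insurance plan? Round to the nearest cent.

$5,310.77

E[u] = 0.5·√5329 + 0.125·√2704 + 0.25·√3969 + 0.125·√12769 = 0.5·73 + 0.125·52 + 0.25·63 + 0.125·113 = 72.875
CE = (72.875)² = 5310.765625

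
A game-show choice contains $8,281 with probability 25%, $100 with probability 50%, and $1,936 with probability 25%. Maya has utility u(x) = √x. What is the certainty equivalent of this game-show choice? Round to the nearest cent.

E[u] = 0.25·√8281 + 0.5·√100 + 0.25·√1936 = 0.25·91 + 0.5·10 + 0.25·44 = 38.75
CE = (38.75)² = 1501.5625

$1,501.56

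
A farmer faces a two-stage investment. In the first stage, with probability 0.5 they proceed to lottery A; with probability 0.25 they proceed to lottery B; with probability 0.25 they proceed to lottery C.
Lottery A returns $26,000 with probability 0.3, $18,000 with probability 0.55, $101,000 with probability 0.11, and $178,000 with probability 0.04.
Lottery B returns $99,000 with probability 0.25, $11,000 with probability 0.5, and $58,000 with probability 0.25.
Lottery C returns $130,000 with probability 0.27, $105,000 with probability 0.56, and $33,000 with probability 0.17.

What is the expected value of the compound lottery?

EV(A) = 0.3 × 26000 + 0.55 × 18000 + 0.11 × 101000 + 0.04 × 178000 = 7800 + 9900 + 11110 + 7120 = 35930
EV(B) = 0.25 × 99000 + 0.5 × 11000 + 0.25 × 58000 = 24750 + 5500 + 14500 = 44750
EV(C) = 0.27 × 130000 + 0.56 × 105000 + 0.17 × 33000 = 35100 + 58800 + 5610 = 99510
Overall = 0.5 × 35930 + 0.25 × 44750 + 0.25 × 99510 = 17965 + 11187.5 + 24877.5 = 54030

$54,030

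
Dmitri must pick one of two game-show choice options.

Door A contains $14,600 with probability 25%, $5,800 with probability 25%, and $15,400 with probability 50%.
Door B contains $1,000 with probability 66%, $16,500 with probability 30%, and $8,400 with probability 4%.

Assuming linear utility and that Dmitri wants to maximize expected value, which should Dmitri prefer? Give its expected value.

Door A = 0.25 × 14600 + 0.25 × 5800 + 0.5 × 15400 = 3650 + 1450 + 7700 = 12800
Door B = 0.66 × 1000 + 0.3 × 16500 + 0.04 × 8400 = 660 + 4950 + 336 = 5946

Door A ($12,800)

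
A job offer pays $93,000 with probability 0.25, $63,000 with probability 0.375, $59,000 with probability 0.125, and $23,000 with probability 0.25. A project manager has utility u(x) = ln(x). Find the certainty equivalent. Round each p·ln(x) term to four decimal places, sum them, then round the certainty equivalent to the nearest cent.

$53,540.84

E[u] = 0.25·ln(93000) + 0.375·ln(63000) + 0.125·ln(59000) + 0.25·ln(23000) = 2.8601 + 4.1441 + 1.3732 + 2.5108 = 10.8882
CE = e^10.8882 ≈ 53540.84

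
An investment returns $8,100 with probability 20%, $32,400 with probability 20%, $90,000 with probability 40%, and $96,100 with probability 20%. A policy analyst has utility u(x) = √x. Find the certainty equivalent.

E[u] = 0.2·√8100 + 0.2·√32400 + 0.4·√90000 + 0.2·√96100 = 0.2·90 + 0.2·180 + 0.4·300 + 0.2·310 = 236
CE = (236)² = 55696

$55,696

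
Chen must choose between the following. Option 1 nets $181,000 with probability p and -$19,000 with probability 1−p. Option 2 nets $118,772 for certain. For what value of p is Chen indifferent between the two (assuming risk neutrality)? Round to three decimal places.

p = 0.689

p·181000 + (1−p)·(-19000) = 118772
200000p − 19000 = 118772
p = (118772 + 19000) / 200000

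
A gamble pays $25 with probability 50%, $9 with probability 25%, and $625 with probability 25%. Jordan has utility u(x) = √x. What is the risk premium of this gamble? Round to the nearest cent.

E[u] = 0.5·√25 + 0.25·√9 + 0.25·√625 = 0.5·5 + 0.25·3 + 0.25·25 = 9.5
CE = (9.5)² = 90.25
Risk premium = EV − CE = 171 − 90.25 = 80.75

$80.75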